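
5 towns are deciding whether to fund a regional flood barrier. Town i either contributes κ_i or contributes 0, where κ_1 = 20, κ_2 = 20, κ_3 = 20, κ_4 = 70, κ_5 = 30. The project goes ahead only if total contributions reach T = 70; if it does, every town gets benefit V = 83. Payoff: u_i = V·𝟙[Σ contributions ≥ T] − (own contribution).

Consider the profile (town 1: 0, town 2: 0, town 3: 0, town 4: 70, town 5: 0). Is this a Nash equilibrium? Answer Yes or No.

Total = 70 ≥ 70: provided.
Town 1 (pledges 0, payoff 83): pledging 20 → total 90, payoff 63. No gain.
Town 2 (pledges 0, payoff 83): pledging 20 → total 90, payoff 63. No gain.
Town 3 (pledges 0, payoff 83): pledging 20 → total 90, payoff 63. No gain.
Town 4 (pledges 70, payoff 13): dropping to 0 → total 0, payoff 0. No gain.
Town 5 (pledges 0, payoff 83): pledging 30 → total 100, payoff 53. No gain.

Yes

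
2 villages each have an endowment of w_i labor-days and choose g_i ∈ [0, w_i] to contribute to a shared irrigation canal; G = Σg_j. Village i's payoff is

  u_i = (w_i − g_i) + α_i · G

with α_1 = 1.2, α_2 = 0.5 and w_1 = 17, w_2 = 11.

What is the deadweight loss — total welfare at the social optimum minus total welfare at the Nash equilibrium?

∂u_i/∂g_i = α_i − 1, so village i contributes w_i if α_i > 1, else 0.
α_i > 1 for i ∈ {1}; NE contributions (17, 0), G = 17.
W^NE = Σw_i − G^NE + (Σα_i)·G^NE = 28 + 0.7·17 = 39.9.
Planner: ∂(Σu_j)/∂g_i = Σα_j − 1 = 0.7 > 0, so everyone contributes w_i; G^SO = 28, W^SO = 28 + 0.7·28 = 47.6.
Deadweight loss = 7.7.

7.7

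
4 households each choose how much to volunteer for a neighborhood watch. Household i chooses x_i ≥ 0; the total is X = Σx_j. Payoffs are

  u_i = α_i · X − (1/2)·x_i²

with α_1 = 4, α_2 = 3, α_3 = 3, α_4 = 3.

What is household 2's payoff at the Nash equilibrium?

34.5

Household i's FOC: ∂u_i/∂x_i = α_i − x_i = 0, so x_i* = α_i.
NE contributions = (4, 3, 3, 3); X = 13.
u_2 = α_2·X − ½·(x_2)² = 3·13 − ½·3² = 34.5.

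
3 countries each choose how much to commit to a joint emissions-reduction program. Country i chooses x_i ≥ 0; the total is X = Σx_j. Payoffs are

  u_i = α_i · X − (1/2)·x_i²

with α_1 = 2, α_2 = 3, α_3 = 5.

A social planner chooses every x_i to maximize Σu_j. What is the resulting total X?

Planner FOC: ∂(Σu_j)/∂x_i = (Σα_j) − x_i = 0, so x_i^SO = Σα_j = 10 for every i; X^SO = 30.

30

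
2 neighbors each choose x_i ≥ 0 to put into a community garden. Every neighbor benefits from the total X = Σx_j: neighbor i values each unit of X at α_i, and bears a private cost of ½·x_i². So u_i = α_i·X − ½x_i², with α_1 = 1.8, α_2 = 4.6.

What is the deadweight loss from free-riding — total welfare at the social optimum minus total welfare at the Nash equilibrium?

12.2

Neighbor i's FOC: ∂u_i/∂x_i = α_i − x_i = 0, so x_i* = α_i.
NE contributions = (1.8, 4.6); X = 6.4.
W^NE = (Σα)·X − ½Σα_i² = 6.4² − ½·24.4 = 28.76.
Planner sets x_i = Σα_j = 6.4 for every i, so X^SO = 2·6.4 = 12.8.
W^SO = (Σα)·X^SO − ½·2·(Σα)² = (2/2)·6.4² = 40.96.
Deadweight loss = W^SO − W^NE = 12.2.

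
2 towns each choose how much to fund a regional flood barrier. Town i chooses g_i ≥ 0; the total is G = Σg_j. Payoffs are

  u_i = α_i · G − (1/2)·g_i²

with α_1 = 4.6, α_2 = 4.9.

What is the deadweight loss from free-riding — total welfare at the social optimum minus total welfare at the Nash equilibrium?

Town i's FOC: ∂u_i/∂g_i = α_i − g_i = 0, so g_i* = α_i.
NE contributions = (4.6, 4.9); G = 9.5.
W^NE = (Σα)·G − ½Σα_i² = 9.5² − ½·45.17 = 67.665.
Planner sets g_i = Σα_j = 9.5 for every i, so G^SO = 2·9.5 = 19.
W^SO = (Σα)·G^SO − ½·2·(Σα)² = (2/2)·9.5² = 90.25.
Deadweight loss = W^SO − W^NE = 22.585.

22.585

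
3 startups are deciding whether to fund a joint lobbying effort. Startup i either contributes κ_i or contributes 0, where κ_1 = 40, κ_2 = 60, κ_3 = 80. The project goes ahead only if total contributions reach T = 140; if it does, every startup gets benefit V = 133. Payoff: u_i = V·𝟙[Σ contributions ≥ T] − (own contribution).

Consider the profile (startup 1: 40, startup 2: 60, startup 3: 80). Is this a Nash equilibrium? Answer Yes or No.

No

Total = 180 ≥ 140: provided.
Startup 1 (pledges 40, payoff 93): dropping to 0 → total 140, payoff 133. Profitable deviation.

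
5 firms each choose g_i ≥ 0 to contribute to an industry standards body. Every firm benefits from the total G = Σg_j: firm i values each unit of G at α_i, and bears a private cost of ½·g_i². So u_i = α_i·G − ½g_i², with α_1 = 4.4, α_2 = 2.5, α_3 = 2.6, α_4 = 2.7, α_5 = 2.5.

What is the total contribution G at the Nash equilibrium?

14.7

Firm i's FOC: ∂u_i/∂g_i = α_i − g_i = 0, so g_i* = α_i.
NE contributions = (4.4, 2.5, 2.6, 2.7, 2.5); G = 14.7.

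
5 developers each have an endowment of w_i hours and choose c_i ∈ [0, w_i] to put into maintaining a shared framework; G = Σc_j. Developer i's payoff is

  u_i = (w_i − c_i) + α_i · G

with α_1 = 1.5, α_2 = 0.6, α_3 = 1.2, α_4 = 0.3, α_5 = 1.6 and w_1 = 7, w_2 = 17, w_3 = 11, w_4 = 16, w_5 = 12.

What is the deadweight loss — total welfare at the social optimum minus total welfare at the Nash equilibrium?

138.6

∂u_i/∂c_i = α_i − 1, so developer i contributes w_i if α_i > 1, else 0.
α_i > 1 for i ∈ {1, 3, 5}; NE contributions (7, 0, 11, 0, 12), G = 30.
W^NE = Σw_i − G^NE + (Σα_i)·G^NE = 63 + 4.2·30 = 189.
Planner: ∂(Σu_j)/∂c_i = Σα_j − 1 = 4.2 > 0, so everyone contributes w_i; G^SO = 63, W^SO = 63 + 4.2·63 = 327.6.
Deadweight loss = 138.6.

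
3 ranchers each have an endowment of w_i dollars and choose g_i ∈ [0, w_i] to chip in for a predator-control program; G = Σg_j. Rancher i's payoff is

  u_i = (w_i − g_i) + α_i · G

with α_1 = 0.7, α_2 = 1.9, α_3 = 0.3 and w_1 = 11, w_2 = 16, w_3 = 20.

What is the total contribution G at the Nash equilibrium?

16

∂u_i/∂g_i = α_i − 1, so rancher i contributes w_i if α_i > 1, else 0.
α_i > 1 for i ∈ {2}; NE contributions (0, 16, 0), G = 16.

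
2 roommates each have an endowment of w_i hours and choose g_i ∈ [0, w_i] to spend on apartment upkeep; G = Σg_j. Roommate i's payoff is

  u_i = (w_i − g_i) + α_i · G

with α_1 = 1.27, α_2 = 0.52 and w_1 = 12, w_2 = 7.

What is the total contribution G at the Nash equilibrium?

∂u_i/∂g_i = α_i − 1, so roommate i contributes w_i if α_i > 1, else 0.
α_i > 1 for i ∈ {1}; NE contributions (12, 0), G = 12.

12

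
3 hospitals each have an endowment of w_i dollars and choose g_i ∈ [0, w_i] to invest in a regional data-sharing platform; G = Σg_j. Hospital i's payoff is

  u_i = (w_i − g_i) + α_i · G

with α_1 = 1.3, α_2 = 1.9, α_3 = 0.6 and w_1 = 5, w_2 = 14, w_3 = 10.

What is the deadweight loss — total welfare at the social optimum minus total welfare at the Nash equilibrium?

28

∂u_i/∂g_i = α_i − 1, so hospital i contributes w_i if α_i > 1, else 0.
α_i > 1 for i ∈ {1, 2}; NE contributions (5, 14, 0), G = 19.
W^NE = Σw_i − G^NE + (Σα_i)·G^NE = 29 + 2.8·19 = 82.2.
Planner: ∂(Σu_j)/∂g_i = Σα_j − 1 = 2.8 > 0, so everyone contributes w_i; G^SO = 29, W^SO = 29 + 2.8·29 = 110.2.
Deadweight loss = 28.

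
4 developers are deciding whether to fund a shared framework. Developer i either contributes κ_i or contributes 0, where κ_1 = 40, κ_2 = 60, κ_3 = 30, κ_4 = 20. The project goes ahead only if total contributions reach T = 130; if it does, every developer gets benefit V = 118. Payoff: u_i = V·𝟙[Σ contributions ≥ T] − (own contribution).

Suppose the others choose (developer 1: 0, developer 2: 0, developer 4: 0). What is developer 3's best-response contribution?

Others' total = 0. Even contributing 30 gives 30 < 130: no benefit either way.
Best response: 0.

0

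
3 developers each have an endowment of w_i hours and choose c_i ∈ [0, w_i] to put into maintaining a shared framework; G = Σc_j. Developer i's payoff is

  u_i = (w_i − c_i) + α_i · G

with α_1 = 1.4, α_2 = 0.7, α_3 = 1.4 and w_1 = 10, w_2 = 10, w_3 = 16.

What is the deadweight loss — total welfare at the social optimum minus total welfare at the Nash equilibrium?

25

∂u_i/∂c_i = α_i − 1, so developer i contributes w_i if α_i > 1, else 0.
α_i > 1 for i ∈ {1, 3}; NE contributions (10, 0, 16), G = 26.
W^NE = Σw_i − G^NE + (Σα_i)·G^NE = 36 + 2.5·26 = 101.
Planner: ∂(Σu_j)/∂c_i = Σα_j − 1 = 2.5 > 0, so everyone contributes w_i; G^SO = 36, W^SO = 36 + 2.5·36 = 126.
Deadweight loss = 25.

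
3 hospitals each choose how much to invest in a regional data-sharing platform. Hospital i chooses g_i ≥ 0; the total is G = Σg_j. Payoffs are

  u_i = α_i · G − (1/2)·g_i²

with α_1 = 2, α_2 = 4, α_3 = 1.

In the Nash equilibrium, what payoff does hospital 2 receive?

20

Hospital i's FOC: ∂u_i/∂g_i = α_i − g_i = 0, so g_i* = α_i.
NE contributions = (2, 4, 1); G = 7.
u_2 = α_2·G − ½·(g_2)² = 4·7 − ½·4² = 20.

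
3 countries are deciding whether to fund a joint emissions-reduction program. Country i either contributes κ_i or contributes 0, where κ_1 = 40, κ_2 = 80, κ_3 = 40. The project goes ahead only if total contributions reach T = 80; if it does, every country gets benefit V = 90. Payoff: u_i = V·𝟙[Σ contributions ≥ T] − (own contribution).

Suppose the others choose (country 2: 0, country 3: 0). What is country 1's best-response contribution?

Others' total = 0. Even contributing 40 gives 40 < 80: no benefit either way.
Best response: 0.

0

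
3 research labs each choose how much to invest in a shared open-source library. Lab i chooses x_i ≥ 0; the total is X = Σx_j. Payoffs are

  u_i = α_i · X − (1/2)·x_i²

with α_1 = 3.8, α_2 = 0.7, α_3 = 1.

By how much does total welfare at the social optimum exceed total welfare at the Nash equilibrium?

Lab i's FOC: ∂u_i/∂x_i = α_i − x_i = 0, so x_i* = α_i.
NE contributions = (3.8, 0.7, 1); X = 5.5.
W^NE = (Σα)·X − ½Σα_i² = 5.5² − ½·15.93 = 22.285.
Planner sets x_i = Σα_j = 5.5 for every i, so X^SO = 3·5.5 = 16.5.
W^SO = (Σα)·X^SO − ½·3·(Σα)² = (3/2)·5.5² = 45.375.
Deadweight loss = W^SO − W^NE = 23.09.

23.09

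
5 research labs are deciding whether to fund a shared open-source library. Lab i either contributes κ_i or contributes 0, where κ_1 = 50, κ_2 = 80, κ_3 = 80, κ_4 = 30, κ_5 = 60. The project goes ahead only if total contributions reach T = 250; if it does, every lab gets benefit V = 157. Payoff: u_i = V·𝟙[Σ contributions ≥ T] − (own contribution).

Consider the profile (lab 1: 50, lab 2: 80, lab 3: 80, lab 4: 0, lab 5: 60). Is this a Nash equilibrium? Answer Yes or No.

Total = 270 ≥ 250: provided.
Lab 1 (pledges 50, payoff 107): dropping to 0 → total 220, payoff 0. No gain.
Lab 2 (pledges 80, payoff 77): dropping to 0 → total 190, payoff 0. No gain.
Lab 3 (pledges 80, payoff 77): dropping to 0 → total 190, payoff 0. No gain.
Lab 4 (pledges 0, payoff 157): pledging 30 → total 300, payoff 127. No gain.
Lab 5 (pledges 60, payoff 97): dropping to 0 → total 210, payoff 0. No gain.

Yes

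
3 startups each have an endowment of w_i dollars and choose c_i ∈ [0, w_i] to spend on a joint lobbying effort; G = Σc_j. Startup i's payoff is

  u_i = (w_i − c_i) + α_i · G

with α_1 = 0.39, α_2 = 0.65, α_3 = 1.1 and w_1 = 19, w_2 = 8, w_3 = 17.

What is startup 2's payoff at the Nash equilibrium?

19.05

∂u_i/∂c_i = α_i − 1, so startup i contributes w_i if α_i > 1, else 0.
α_i > 1 for i ∈ {3}; NE contributions (0, 0, 17), G = 17.
u_2 = (8 − 0) + 0.65·17 = 19.05.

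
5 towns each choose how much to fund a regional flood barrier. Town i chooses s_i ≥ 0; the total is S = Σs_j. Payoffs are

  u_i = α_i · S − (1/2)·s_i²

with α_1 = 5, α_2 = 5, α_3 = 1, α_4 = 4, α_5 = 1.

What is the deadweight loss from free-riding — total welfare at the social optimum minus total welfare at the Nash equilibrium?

418

Town i's FOC: ∂u_i/∂s_i = α_i − s_i = 0, so s_i* = α_i.
NE contributions = (5, 5, 1, 4, 1); S = 16.
W^NE = (Σα)·S − ½Σα_i² = 16² − ½·68 = 222.
Planner sets s_i = Σα_j = 16 for every i, so S^SO = 5·16 = 80.
W^SO = (Σα)·S^SO − ½·5·(Σα)² = (5/2)·16² = 640.
Deadweight loss = W^SO − W^NE = 418.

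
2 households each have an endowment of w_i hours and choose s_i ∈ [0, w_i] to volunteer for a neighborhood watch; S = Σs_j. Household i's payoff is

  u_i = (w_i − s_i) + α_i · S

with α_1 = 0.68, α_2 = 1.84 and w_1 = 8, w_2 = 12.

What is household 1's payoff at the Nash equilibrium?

16.16

∂u_i/∂s_i = α_i − 1, so household i contributes w_i if α_i > 1, else 0.
α_i > 1 for i ∈ {2}; NE contributions (0, 12), S = 12.
u_1 = (8 − 0) + 0.68·12 = 16.16.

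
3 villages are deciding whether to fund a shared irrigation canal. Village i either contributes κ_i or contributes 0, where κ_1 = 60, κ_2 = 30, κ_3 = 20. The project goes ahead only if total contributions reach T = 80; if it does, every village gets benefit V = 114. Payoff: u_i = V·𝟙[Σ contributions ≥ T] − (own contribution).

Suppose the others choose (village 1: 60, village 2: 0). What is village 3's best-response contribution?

20

Others' total = 60. Contributing 20 brings total to 80 ≥ 80: gain V − κ_3 = 94.
Best response: 20.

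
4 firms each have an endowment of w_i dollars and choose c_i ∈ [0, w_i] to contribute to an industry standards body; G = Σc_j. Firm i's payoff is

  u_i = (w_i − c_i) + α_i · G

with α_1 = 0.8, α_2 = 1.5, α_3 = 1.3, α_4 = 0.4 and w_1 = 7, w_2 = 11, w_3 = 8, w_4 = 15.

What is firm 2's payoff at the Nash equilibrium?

28.5

∂u_i/∂c_i = α_i − 1, so firm i contributes w_i if α_i > 1, else 0.
α_i > 1 for i ∈ {2, 3}; NE contributions (0, 11, 8, 0), G = 19.
u_2 = (11 − 11) + 1.5·19 = 28.5.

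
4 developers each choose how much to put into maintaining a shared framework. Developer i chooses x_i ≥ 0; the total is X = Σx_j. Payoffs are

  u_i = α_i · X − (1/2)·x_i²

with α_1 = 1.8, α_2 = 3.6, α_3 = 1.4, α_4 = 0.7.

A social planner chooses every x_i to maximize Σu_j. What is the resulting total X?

30

Planner FOC: ∂(Σu_j)/∂x_i = (Σα_j) − x_i = 0, so x_i^SO = Σα_j = 7.5 for every i; X^SO = 30.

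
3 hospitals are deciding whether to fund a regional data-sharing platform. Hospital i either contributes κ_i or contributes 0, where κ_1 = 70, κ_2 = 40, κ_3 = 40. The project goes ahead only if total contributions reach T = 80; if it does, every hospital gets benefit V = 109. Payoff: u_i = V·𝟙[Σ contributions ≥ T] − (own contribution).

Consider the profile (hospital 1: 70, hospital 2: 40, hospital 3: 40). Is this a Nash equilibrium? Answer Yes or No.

No

Total = 150 ≥ 80: provided.
Hospital 1 (pledges 70, payoff 39): dropping to 0 → total 80, payoff 109. Profitable deviation.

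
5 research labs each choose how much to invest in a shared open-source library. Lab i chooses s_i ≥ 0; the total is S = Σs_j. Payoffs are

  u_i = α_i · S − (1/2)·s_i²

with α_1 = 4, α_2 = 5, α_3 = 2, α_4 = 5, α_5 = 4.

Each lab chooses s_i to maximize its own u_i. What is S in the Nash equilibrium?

20

Lab i's FOC: ∂u_i/∂s_i = α_i − s_i = 0, so s_i* = α_i.
NE contributions = (4, 5, 2, 5, 4); S = 20.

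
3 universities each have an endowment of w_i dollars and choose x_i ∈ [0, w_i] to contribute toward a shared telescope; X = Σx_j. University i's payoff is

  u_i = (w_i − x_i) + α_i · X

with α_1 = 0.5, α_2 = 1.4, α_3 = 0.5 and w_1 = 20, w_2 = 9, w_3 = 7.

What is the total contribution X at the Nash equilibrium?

∂u_i/∂x_i = α_i − 1, so university i contributes w_i if α_i > 1, else 0.
α_i > 1 for i ∈ {2}; NE contributions (0, 9, 0), X = 9.

9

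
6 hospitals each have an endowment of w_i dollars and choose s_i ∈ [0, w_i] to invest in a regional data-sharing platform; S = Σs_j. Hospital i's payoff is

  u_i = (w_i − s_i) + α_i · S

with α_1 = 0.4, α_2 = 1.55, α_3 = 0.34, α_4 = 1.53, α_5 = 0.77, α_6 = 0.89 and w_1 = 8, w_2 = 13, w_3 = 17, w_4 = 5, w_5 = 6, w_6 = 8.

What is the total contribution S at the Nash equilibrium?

18

∂u_i/∂s_i = α_i − 1, so hospital i contributes w_i if α_i > 1, else 0.
α_i > 1 for i ∈ {2, 4}; NE contributions (0, 13, 0, 5, 0, 0), S = 18.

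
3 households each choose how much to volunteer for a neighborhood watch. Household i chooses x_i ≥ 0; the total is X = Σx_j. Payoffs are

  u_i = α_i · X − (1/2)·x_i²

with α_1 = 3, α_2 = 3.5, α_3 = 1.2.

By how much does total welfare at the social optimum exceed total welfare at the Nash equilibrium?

40.99

Household i's FOC: ∂u_i/∂x_i = α_i − x_i = 0, so x_i* = α_i.
NE contributions = (3, 3.5, 1.2); X = 7.7.
W^NE = (Σα)·X − ½Σα_i² = 7.7² − ½·22.69 = 47.945.
Planner sets x_i = Σα_j = 7.7 for every i, so X^SO = 3·7.7 = 23.1.
W^SO = (Σα)·X^SO − ½·3·(Σα)² = (3/2)·7.7² = 88.935.
Deadweight loss = W^SO − W^NE = 40.99.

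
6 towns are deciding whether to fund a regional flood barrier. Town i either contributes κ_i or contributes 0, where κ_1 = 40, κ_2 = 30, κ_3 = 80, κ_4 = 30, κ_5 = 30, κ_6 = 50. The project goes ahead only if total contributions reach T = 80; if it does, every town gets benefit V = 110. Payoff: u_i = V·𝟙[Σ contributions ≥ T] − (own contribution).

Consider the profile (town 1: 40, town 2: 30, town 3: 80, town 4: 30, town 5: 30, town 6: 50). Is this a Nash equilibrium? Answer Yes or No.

No

Total = 260 ≥ 80: provided.
Town 1 (pledges 40, payoff 70): dropping to 0 → total 220, payoff 110. Profitable deviation.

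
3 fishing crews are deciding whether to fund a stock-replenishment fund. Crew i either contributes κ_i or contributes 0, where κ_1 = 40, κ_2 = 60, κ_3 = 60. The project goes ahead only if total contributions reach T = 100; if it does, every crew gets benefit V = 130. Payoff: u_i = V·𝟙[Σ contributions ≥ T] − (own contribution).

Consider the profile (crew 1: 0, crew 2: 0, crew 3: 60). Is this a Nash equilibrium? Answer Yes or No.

No

Total = 60 < 100: not provided.
Crew 1 (pledges 0, payoff 0): pledging 40 → total 100, payoff 90. Profitable deviation.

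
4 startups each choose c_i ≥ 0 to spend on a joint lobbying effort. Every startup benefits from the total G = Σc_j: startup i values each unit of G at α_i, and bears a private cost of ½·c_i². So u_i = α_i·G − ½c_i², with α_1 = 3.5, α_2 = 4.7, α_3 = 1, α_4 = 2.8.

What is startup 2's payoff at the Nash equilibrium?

45.355

Startup i's FOC: ∂u_i/∂c_i = α_i − c_i = 0, so c_i* = α_i.
NE contributions = (3.5, 4.7, 1, 2.8); G = 12.
u_2 = α_2·G − ½·(c_2)² = 4.7·12 − ½·4.7² = 45.355.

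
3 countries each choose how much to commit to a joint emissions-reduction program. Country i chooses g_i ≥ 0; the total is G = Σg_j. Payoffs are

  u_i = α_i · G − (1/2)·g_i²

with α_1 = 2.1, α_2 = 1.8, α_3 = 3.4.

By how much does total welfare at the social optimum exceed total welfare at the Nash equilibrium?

Country i's FOC: ∂u_i/∂g_i = α_i − g_i = 0, so g_i* = α_i.
NE contributions = (2.1, 1.8, 3.4); G = 7.3.
W^NE = (Σα)·G − ½Σα_i² = 7.3² − ½·19.21 = 43.685.
Planner sets g_i = Σα_j = 7.3 for every i, so G^SO = 3·7.3 = 21.9.
W^SO = (Σα)·G^SO − ½·3·(Σα)² = (3/2)·7.3² = 79.935.
Deadweight loss = W^SO − W^NE = 36.25.

36.25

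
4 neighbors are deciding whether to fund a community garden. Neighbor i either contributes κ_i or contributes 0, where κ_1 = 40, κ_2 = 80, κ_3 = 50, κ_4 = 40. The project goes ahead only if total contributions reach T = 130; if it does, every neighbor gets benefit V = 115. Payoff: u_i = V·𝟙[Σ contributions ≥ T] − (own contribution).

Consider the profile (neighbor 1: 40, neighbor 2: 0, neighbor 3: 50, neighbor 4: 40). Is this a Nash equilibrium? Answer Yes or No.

Yes

Total = 130 ≥ 130: provided.
Neighbor 1 (pledges 40, payoff 75): dropping to 0 → total 90, payoff 0. No gain.
Neighbor 2 (pledges 0, payoff 115): pledging 80 → total 210, payoff 35. No gain.
Neighbor 3 (pledges 50, payoff 65): dropping to 0 → total 80, payoff 0. No gain.
Neighbor 4 (pledges 40, payoff 75): dropping to 0 → total 90, payoff 0. No gain.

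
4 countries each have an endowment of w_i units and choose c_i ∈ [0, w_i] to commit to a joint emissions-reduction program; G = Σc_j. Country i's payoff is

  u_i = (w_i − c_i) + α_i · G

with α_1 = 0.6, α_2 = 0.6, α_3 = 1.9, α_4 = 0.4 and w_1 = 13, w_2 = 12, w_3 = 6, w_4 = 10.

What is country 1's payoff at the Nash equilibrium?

∂u_i/∂c_i = α_i − 1, so country i contributes w_i if α_i > 1, else 0.
α_i > 1 for i ∈ {3}; NE contributions (0, 0, 6, 0), G = 6.
u_1 = (13 − 0) + 0.6·6 = 16.6.

16.6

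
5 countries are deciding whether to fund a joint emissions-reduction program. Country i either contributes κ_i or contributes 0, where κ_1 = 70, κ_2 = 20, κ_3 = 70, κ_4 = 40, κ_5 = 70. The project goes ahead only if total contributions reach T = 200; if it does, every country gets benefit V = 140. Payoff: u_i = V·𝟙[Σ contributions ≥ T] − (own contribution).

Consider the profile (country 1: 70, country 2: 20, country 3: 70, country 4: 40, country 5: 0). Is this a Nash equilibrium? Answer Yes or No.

Total = 200 ≥ 200: provided.
Country 1 (pledges 70, payoff 70): dropping to 0 → total 130, payoff 0. No gain.
Country 2 (pledges 20, payoff 120): dropping to 0 → total 180, payoff 0. No gain.
Country 3 (pledges 70, payoff 70): dropping to 0 → total 130, payoff 0. No gain.
Country 4 (pledges 40, payoff 100): dropping to 0 → total 160, payoff 0. No gain.
Country 5 (pledges 0, payoff 140): pledging 70 → total 270, payoff 70. No gain.

Yes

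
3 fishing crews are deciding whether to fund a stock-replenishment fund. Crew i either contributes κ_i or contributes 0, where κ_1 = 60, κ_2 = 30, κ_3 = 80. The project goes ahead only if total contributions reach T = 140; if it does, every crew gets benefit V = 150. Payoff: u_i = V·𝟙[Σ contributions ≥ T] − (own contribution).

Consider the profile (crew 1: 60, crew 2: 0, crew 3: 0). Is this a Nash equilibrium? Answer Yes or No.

Total = 60 < 140: not provided.
Crew 1 (pledges 60, payoff -60): dropping to 0 → total 0, payoff 0. Profitable deviation.

No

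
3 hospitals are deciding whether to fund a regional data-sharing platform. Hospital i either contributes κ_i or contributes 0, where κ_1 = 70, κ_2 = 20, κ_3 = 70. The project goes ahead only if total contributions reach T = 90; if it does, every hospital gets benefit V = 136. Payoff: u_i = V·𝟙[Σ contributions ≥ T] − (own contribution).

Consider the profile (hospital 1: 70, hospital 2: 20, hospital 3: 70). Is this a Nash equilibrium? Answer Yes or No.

No

Total = 160 ≥ 90: provided.
Hospital 1 (pledges 70, payoff 66): dropping to 0 → total 90, payoff 136. Profitable deviation.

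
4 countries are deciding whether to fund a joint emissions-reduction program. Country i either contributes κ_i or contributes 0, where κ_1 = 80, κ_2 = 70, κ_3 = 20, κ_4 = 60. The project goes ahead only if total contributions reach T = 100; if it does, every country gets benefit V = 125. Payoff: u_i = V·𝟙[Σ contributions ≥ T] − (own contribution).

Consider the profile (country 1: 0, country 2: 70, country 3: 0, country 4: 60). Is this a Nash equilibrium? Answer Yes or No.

Total = 130 ≥ 100: provided.
Country 1 (pledges 0, payoff 125): pledging 80 → total 210, payoff 45. No gain.
Country 2 (pledges 70, payoff 55): dropping to 0 → total 60, payoff 0. No gain.
Country 3 (pledges 0, payoff 125): pledging 20 → total 150, payoff 105. No gain.
Country 4 (pledges 60, payoff 65): dropping to 0 → total 70, payoff 0. No gain.

Yes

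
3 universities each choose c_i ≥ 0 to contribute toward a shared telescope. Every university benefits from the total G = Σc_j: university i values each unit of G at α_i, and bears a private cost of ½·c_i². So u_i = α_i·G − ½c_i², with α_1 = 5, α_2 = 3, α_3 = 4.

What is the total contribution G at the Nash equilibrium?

12

University i's FOC: ∂u_i/∂c_i = α_i − c_i = 0, so c_i* = α_i.
NE contributions = (5, 3, 4); G = 12.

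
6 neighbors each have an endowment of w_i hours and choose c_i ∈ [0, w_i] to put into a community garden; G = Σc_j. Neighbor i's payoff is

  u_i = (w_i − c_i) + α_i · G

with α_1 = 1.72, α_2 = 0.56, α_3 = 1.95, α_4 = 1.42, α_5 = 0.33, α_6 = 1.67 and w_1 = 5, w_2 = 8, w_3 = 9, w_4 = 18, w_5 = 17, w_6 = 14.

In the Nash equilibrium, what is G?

∂u_i/∂c_i = α_i − 1, so neighbor i contributes w_i if α_i > 1, else 0.
α_i > 1 for i ∈ {1, 3, 4, 6}; NE contributions (5, 0, 9, 18, 0, 14), G = 46.

46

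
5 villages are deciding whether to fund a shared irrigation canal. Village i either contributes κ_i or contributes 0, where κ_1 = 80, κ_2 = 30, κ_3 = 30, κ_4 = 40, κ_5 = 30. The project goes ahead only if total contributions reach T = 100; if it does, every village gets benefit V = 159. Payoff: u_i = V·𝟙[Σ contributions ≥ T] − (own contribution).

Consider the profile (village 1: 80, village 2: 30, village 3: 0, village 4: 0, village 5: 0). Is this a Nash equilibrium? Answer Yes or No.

Total = 110 ≥ 100: provided.
Village 1 (pledges 80, payoff 79): dropping to 0 → total 30, payoff 0. No gain.
Village 2 (pledges 30, payoff 129): dropping to 0 → total 80, payoff 0. No gain.
Village 3 (pledges 0, payoff 159): pledging 30 → total 140, payoff 129. No gain.
Village 4 (pledges 0, payoff 159): pledging 40 → total 150, payoff 119. No gain.
Village 5 (pledges 0, payoff 159): pledging 30 → total 140, payoff 129. No gain.

Yes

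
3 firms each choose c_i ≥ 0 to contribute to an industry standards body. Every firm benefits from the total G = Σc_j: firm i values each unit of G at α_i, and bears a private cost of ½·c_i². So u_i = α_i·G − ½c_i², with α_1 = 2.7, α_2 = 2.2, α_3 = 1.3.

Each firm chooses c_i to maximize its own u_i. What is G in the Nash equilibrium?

Firm i's FOC: ∂u_i/∂c_i = α_i − c_i = 0, so c_i* = α_i.
NE contributions = (2.7, 2.2, 1.3); G = 6.2.

6.2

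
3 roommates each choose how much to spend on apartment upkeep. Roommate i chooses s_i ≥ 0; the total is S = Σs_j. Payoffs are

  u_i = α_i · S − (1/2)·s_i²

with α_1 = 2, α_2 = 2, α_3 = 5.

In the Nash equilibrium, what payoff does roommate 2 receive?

Roommate i's FOC: ∂u_i/∂s_i = α_i − s_i = 0, so s_i* = α_i.
NE contributions = (2, 2, 5); S = 9.
u_2 = α_2·S − ½·(s_2)² = 2·9 − ½·2² = 16.

16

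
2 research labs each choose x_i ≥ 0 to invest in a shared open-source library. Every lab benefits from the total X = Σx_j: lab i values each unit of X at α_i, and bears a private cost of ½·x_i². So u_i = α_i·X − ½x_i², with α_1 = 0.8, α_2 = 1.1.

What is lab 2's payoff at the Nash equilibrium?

1.485

Lab i's FOC: ∂u_i/∂x_i = α_i − x_i = 0, so x_i* = α_i.
NE contributions = (0.8, 1.1); X = 1.9.
u_2 = α_2·X − ½·(x_2)² = 1.1·1.9 − ½·1.1² = 1.485.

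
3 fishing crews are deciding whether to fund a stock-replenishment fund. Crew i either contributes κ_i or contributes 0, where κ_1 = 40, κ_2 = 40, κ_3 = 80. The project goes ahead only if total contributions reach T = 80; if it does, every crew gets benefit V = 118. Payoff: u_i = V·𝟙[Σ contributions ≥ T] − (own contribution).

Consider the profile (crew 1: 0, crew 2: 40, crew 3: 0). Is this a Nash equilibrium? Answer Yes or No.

No

Total = 40 < 80: not provided.
Crew 1 (pledges 0, payoff 0): pledging 40 → total 80, payoff 78. Profitable deviation.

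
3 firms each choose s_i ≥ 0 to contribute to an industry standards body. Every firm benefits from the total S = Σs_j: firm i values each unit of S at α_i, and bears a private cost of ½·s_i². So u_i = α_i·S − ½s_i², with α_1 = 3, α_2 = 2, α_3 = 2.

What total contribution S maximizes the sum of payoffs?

Planner FOC: ∂(Σu_j)/∂s_i = (Σα_j) − s_i = 0, so s_i^SO = Σα_j = 7 for every i; S^SO = 21.

21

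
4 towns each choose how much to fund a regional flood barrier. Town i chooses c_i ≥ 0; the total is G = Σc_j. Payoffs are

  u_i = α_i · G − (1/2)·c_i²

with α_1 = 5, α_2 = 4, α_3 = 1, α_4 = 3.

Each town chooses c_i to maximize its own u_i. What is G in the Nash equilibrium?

Town i's FOC: ∂u_i/∂c_i = α_i − c_i = 0, so c_i* = α_i.
NE contributions = (5, 4, 1, 3); G = 13.

13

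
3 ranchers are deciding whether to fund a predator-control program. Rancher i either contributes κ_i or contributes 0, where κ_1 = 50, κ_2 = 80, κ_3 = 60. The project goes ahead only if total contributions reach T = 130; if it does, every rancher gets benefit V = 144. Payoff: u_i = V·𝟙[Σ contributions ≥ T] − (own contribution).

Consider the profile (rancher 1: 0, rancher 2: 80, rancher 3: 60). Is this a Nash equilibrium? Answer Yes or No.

Yes

Total = 140 ≥ 130: provided.
Rancher 1 (pledges 0, payoff 144): pledging 50 → total 190, payoff 94. No gain.
Rancher 2 (pledges 80, payoff 64): dropping to 0 → total 60, payoff 0. No gain.
Rancher 3 (pledges 60, payoff 84): dropping to 0 → total 80, payoff 0. No gain.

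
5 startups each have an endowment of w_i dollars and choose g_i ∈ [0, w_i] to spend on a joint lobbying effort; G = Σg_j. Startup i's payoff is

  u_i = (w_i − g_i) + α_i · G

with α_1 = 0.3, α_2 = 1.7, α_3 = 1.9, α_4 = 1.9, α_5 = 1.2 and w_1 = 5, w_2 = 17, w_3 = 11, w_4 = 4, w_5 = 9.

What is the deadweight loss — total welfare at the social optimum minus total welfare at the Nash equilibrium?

∂u_i/∂g_i = α_i − 1, so startup i contributes w_i if α_i > 1, else 0.
α_i > 1 for i ∈ {2, 3, 4, 5}; NE contributions (0, 17, 11, 4, 9), G = 41.
W^NE = Σw_i − G^NE + (Σα_i)·G^NE = 46 + 6·41 = 292.
Planner: ∂(Σu_j)/∂g_i = Σα_j − 1 = 6 > 0, so everyone contributes w_i; G^SO = 46, W^SO = 46 + 6·46 = 322.
Deadweight loss = 30.

30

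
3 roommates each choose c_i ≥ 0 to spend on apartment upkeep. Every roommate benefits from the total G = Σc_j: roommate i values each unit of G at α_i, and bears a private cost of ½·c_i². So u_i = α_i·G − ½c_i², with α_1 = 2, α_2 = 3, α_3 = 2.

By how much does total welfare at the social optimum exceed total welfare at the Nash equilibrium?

Roommate i's FOC: ∂u_i/∂c_i = α_i − c_i = 0, so c_i* = α_i.
NE contributions = (2, 3, 2); G = 7.
W^NE = (Σα)·G − ½Σα_i² = 7² − ½·17 = 40.5.
Planner sets c_i = Σα_j = 7 for every i, so G^SO = 3·7 = 21.
W^SO = (Σα)·G^SO − ½·3·(Σα)² = (3/2)·7² = 73.5.
Deadweight loss = W^SO − W^NE = 33.

33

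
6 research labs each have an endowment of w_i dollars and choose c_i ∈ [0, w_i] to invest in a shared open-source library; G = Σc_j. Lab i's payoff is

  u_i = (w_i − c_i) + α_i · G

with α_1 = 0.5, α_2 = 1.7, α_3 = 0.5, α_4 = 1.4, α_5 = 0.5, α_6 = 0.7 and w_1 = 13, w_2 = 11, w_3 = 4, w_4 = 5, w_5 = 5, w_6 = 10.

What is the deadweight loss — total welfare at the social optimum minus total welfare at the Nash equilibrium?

137.6

∂u_i/∂c_i = α_i − 1, so lab i contributes w_i if α_i > 1, else 0.
α_i > 1 for i ∈ {2, 4}; NE contributions (0, 11, 0, 5, 0, 0), G = 16.
W^NE = Σw_i − G^NE + (Σα_i)·G^NE = 48 + 4.3·16 = 116.8.
Planner: ∂(Σu_j)/∂c_i = Σα_j − 1 = 4.3 > 0, so everyone contributes w_i; G^SO = 48, W^SO = 48 + 4.3·48 = 254.4.
Deadweight loss = 137.6.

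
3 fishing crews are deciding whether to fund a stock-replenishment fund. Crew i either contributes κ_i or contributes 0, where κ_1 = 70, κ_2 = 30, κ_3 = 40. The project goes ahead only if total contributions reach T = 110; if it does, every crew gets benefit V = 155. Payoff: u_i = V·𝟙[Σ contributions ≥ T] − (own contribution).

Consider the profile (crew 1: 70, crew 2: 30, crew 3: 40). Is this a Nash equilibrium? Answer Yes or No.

Total = 140 ≥ 110: provided.
Crew 1 (pledges 70, payoff 85): dropping to 0 → total 70, payoff 0. No gain.
Crew 2 (pledges 30, payoff 125): dropping to 0 → total 110, payoff 155. Profitable deviation.

No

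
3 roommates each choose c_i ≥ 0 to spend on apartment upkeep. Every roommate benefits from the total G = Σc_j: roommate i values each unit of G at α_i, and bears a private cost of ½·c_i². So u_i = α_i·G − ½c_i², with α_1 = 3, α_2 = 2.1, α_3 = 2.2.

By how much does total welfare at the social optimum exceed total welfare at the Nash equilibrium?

Roommate i's FOC: ∂u_i/∂c_i = α_i − c_i = 0, so c_i* = α_i.
NE contributions = (3, 2.1, 2.2); G = 7.3.
W^NE = (Σα)·G − ½Σα_i² = 7.3² − ½·18.25 = 44.165.
Planner sets c_i = Σα_j = 7.3 for every i, so G^SO = 3·7.3 = 21.9.
W^SO = (Σα)·G^SO − ½·3·(Σα)² = (3/2)·7.3² = 79.935.
Deadweight loss = W^SO − W^NE = 35.77.

35.77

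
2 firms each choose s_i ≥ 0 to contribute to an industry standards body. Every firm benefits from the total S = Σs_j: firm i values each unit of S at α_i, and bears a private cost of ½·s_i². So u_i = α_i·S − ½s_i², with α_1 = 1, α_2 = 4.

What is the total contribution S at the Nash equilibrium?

5

Firm i's FOC: ∂u_i/∂s_i = α_i − s_i = 0, so s_i* = α_i.
NE contributions = (1, 4); S = 5.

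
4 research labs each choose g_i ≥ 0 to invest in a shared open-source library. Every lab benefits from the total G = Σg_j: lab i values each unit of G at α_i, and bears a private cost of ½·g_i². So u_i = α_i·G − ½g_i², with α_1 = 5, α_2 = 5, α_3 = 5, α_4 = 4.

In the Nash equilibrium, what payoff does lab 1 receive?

Lab i's FOC: ∂u_i/∂g_i = α_i − g_i = 0, so g_i* = α_i.
NE contributions = (5, 5, 5, 4); G = 19.
u_1 = α_1·G − ½·(g_1)² = 5·19 − ½·5² = 82.5.

82.5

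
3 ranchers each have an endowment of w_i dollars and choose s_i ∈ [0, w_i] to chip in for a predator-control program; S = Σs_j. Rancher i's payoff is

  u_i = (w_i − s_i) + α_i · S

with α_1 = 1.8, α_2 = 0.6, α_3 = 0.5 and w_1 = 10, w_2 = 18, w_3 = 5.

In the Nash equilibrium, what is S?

10

∂u_i/∂s_i = α_i − 1, so rancher i contributes w_i if α_i > 1, else 0.
α_i > 1 for i ∈ {1}; NE contributions (10, 0, 0), S = 10.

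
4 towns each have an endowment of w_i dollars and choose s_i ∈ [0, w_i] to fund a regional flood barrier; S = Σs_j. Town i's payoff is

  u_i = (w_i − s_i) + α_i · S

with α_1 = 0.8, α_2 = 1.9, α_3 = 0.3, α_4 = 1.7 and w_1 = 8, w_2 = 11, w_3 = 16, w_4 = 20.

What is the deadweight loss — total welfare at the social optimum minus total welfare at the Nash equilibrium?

88.8

∂u_i/∂s_i = α_i − 1, so town i contributes w_i if α_i > 1, else 0.
α_i > 1 for i ∈ {2, 4}; NE contributions (0, 11, 0, 20), S = 31.
W^NE = Σw_i − S^NE + (Σα_i)·S^NE = 55 + 3.7·31 = 169.7.
Planner: ∂(Σu_j)/∂s_i = Σα_j − 1 = 3.7 > 0, so everyone contributes w_i; S^SO = 55, W^SO = 55 + 3.7·55 = 258.5.
Deadweight loss = 88.8.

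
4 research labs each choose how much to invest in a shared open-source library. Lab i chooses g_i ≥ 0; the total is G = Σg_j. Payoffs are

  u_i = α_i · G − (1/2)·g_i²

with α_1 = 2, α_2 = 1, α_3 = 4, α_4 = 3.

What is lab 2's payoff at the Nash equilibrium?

Lab i's FOC: ∂u_i/∂g_i = α_i − g_i = 0, so g_i* = α_i.
NE contributions = (2, 1, 4, 3); G = 10.
u_2 = α_2·G − ½·(g_2)² = 1·10 − ½·1² = 9.5.

9.5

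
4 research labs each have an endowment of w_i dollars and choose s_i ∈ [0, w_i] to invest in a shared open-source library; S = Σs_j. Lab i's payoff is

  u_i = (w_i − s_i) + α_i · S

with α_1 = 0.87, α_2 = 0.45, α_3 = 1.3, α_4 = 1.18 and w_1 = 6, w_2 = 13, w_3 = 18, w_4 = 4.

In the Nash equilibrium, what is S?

22

∂u_i/∂s_i = α_i − 1, so lab i contributes w_i if α_i > 1, else 0.
α_i > 1 for i ∈ {3, 4}; NE contributions (0, 0, 18, 4), S = 22.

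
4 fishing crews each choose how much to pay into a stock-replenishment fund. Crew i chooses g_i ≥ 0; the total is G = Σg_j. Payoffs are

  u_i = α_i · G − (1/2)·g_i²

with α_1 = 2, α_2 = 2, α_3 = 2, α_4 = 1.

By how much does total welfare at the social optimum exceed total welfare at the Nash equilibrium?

55.5

Crew i's FOC: ∂u_i/∂g_i = α_i − g_i = 0, so g_i* = α_i.
NE contributions = (2, 2, 2, 1); G = 7.
W^NE = (Σα)·G − ½Σα_i² = 7² − ½·13 = 42.5.
Planner sets g_i = Σα_j = 7 for every i, so G^SO = 4·7 = 28.
W^SO = (Σα)·G^SO − ½·4·(Σα)² = (4/2)·7² = 98.
Deadweight loss = W^SO − W^NE = 55.5.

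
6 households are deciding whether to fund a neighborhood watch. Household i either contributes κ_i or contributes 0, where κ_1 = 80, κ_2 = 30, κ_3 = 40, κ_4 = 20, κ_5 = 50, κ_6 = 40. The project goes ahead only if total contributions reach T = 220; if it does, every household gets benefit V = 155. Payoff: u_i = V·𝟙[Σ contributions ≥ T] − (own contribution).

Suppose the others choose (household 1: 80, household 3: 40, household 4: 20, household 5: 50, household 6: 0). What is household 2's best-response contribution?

Others' total = 190. Contributing 30 brings total to 220 ≥ 220: gain V − κ_2 = 125.
Best response: 30.

30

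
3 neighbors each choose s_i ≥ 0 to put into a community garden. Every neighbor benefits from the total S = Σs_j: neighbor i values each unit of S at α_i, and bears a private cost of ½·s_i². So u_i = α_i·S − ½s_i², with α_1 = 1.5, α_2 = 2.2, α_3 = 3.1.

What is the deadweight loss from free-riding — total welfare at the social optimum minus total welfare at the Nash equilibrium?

Neighbor i's FOC: ∂u_i/∂s_i = α_i − s_i = 0, so s_i* = α_i.
NE contributions = (1.5, 2.2, 3.1); S = 6.8.
W^NE = (Σα)·S − ½Σα_i² = 6.8² − ½·16.7 = 37.89.
Planner sets s_i = Σα_j = 6.8 for every i, so S^SO = 3·6.8 = 20.4.
W^SO = (Σα)·S^SO − ½·3·(Σα)² = (3/2)·6.8² = 69.36.
Deadweight loss = W^SO − W^NE = 31.47.

31.47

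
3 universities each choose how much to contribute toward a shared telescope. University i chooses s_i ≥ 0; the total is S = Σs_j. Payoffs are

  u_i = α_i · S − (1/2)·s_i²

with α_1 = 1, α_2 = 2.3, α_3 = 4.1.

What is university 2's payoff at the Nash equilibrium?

University i's FOC: ∂u_i/∂s_i = α_i − s_i = 0, so s_i* = α_i.
NE contributions = (1, 2.3, 4.1); S = 7.4.
u_2 = α_2·S − ½·(s_2)² = 2.3·7.4 − ½·2.3² = 14.375.

14.375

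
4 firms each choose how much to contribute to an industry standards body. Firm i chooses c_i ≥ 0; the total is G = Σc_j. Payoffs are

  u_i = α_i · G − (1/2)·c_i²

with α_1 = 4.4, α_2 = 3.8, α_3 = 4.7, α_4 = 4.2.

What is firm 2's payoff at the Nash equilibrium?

Firm i's FOC: ∂u_i/∂c_i = α_i − c_i = 0, so c_i* = α_i.
NE contributions = (4.4, 3.8, 4.7, 4.2); G = 17.1.
u_2 = α_2·G − ½·(c_2)² = 3.8·17.1 − ½·3.8² = 57.76.

57.76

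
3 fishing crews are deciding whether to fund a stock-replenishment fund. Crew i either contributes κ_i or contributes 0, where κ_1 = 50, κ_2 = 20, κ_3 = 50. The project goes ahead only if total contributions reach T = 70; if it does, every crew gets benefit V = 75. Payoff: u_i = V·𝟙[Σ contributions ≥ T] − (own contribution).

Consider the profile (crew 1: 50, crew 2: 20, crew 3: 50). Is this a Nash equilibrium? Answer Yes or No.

No

Total = 120 ≥ 70: provided.
Crew 1 (pledges 50, payoff 25): dropping to 0 → total 70, payoff 75. Profitable deviation.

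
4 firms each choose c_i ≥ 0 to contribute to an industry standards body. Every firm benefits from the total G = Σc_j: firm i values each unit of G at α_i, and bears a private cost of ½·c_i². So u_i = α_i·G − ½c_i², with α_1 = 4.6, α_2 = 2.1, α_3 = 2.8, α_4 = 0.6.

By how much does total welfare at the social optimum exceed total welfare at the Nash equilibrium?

118.895

Firm i's FOC: ∂u_i/∂c_i = α_i − c_i = 0, so c_i* = α_i.
NE contributions = (4.6, 2.1, 2.8, 0.6); G = 10.1.
W^NE = (Σα)·G − ½Σα_i² = 10.1² − ½·33.77 = 85.125.
Planner sets c_i = Σα_j = 10.1 for every i, so G^SO = 4·10.1 = 40.4.
W^SO = (Σα)·G^SO − ½·4·(Σα)² = (4/2)·10.1² = 204.02.
Deadweight loss = W^SO − W^NE = 118.895.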